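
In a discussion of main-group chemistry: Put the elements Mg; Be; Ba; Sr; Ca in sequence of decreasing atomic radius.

Moving right in a period, electrons are added to the same shell under a stronger nuclear pull, so atoms get smaller; moving down, a new shell is opened and atoms get larger.
All are in group 2, so atomic radius increases down the group.
So from largest to smallest: Ba > Sr > Ca > Mg > Be.

Ba > Sr > Ca > Mg > Be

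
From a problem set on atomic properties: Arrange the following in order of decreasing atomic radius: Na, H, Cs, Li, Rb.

H is in period 1, group 1; Li is in period 2, group 1; Na is in period 3, group 1; Rb is in period 5, group 1; Cs is in period 6, group 1.
Atomic radius shrinks across a period as nuclear charge pulls the same shell inward, and grows down a group as new shells are added.
All are in group 1, so atomic radius increases down the group.
So from largest to smallest: Cs > Rb > Na > Li > H.

Cs, Rb, Na, Li, H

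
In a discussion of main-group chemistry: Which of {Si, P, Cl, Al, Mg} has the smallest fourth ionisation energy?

After 3 electrons have been removed, what remains? Si³⁺ still has 1 valence electron; P³⁺ still has 2 valence electrons; Cl³⁺ still has 4 valence electrons; Al³⁺ is the bare [Ne] core; Mg³⁺ is already 1 electron into the core.
Pulling an electron out of a noble-gas core costs far more than removing a remaining valence electron, so Mg and Al sit at the high end of IE_4.
Valence configurations: Si³⁺ [Ne]3s¹, P³⁺ [Ne]3s², Cl³⁺ [Ne]3s²3p².
Tabulated IE_4 (kJ/mol): Si 4356, P 4964, Cl 5159, Al 11577, Mg 10543.
Overall IE_4 order: Si < P < Cl < Mg < Al.

Si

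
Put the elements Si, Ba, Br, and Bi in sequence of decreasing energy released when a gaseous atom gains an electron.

Br > Si > Bi > Ba

Si is in period 3, group 14; Br is in period 4, group 17; Ba is in period 6, group 2; Bi is in period 6, group 15.
Adding an electron releases more energy for atoms nearer the top right (short of the noble gases).
Neither a single period nor a single group — weigh both effects.
Bi > Ba: both are in period 6; the period trend gives Bi the larger value.
Si > Bi: period and group pull opposite ways; the down-group shift dominates (134 vs 91 kJ/mol).
Br > Si: period and group pull opposite ways; the across-period shift dominates (325 vs 134 kJ/mol).
For reference (kJ/mol): Si 134, Br 325, Ba 14, Bi 91.
So from highest to lowest: Br > Si > Bi > Ba.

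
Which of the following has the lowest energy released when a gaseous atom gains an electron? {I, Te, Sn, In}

In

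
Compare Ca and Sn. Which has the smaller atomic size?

Ca is in period 4, group 2; Sn is in period 5, group 14.
Moving right in a period, electrons are added to the same shell under a stronger nuclear pull, so atoms get smaller; moving down, a new shell is opened and atoms get larger.
These span different periods and groups, so the two trends combine.
Ca > Sn: the two effects oppose for this pair; the across-period effect wins (171 vs 140 pm).
For reference (pm): Ca 171, Sn 140.
So Sn has the smaller atomic size (Sn < Ca).

Sn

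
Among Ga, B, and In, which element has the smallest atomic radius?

Moving right in a period, electrons are added to the same shell under a stronger nuclear pull, so atoms get smaller; moving down, a new shell is opened and atoms get larger.
All are in group 13, so atomic radius increases down the group.
The smallest atomic radius among these belongs to B.

B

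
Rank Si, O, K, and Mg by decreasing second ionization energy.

After 1 electron has been removed, what remains? Si⁺ still has 3 valence electrons; O⁺ still has 5 valence electrons; K⁺ is the bare [Ar] core; Mg⁺ still has 1 valence electron.
Usually core removal costs more than valence removal, but here the competition is close: a tightly held n=2 valence electron can cost more to remove than an n=3 core electron, so the actual values have to decide it.
Valence configurations: Si⁺ [Ne]3s²3p¹, O⁺ [He]2s²2p³, Mg⁺ [Ne]3s¹.
The numbers (kJ/mol): Si 1577, O 3388, K 3052, Mg 1451.
Hence IE_2: Mg < Si < K < O.

O > K > Si > Mg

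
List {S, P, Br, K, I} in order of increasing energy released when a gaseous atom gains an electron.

Atoms with high Z_eff and room in the valence shell (especially the halogens) have the most exothermic electron affinities.
Here both period and group differ, so the two effects have to be weighed against each other.
P > K: relative to K, both the across-period and down-group shifts push P's electron affinity up.
S > P: S lies to the right of P in period 3, so the across-period effect alone puts S higher.
I > S: the two effects oppose for this pair; the across-period effect wins (295 vs 200 kJ/mol).
Br > I: Br sits above I in group 17, so the down-group effect alone puts Br higher.
Tabulated electron affinity (kJ/mol): P 72, S 200, K 48, Br 325, I 295.
So from lowest to highest: K < P < S < I < Br.

K < P < S < I < Br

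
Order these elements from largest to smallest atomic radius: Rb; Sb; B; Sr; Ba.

Rb > Ba > Sr > Sb > B

B is in period 2, group 13; Rb is in period 5, group 1; Sr is in period 5, group 2; Sb is in period 5, group 15; Ba is in period 6, group 2.
Moving right in a period, electrons are added to the same shell under a stronger nuclear pull, so atoms get smaller; moving down, a new shell is opened and atoms get larger.
Neither a single period nor a single group — weigh both effects.
Sb > B: period and group pull opposite ways; the down-group shift dominates (140 vs 85 pm).
Sr > Sb: Sr lies to the left of Sb in period 5, so the across-period effect alone puts Sr larger.
Ba > Sr: Ba sits below Sr in group 2, so the down-group effect alone puts Ba larger.
Rb > Ba: period and group pull opposite ways; the across-period shift dominates (210 vs 196 pm).
Approximate values (pm): B 85, Rb 210, Sr 185, Sb 140, Ba 196.
So from largest to smallest: Rb > Ba > Sr > Sb > B.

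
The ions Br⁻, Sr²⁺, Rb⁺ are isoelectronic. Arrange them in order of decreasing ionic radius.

Br⁻ > Rb⁺ > Sr²⁺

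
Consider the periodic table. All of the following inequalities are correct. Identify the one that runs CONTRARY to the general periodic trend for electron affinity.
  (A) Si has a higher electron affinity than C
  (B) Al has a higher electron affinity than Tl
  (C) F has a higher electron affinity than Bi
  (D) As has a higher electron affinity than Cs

(A)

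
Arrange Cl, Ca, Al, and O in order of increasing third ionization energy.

Al, Cl, Ca, O

IE_3 is the cost of taking one more electron from the +2 cation: Cl²⁺ still has 5 valence electrons; Ca²⁺ is the bare [Ar] core; Al²⁺ still has 1 valence electron; O²⁺ still has 4 valence electrons.
Usually core removal costs more than valence removal, but here the competition is close: a tightly held n=2 valence electron can cost more to remove than an n=3 core electron, so the actual values have to decide it.
Valence configurations: Cl²⁺ [Ne]3s²3p³, Al²⁺ [Ne]3s¹, O²⁺ [He]2s²2p².
Tabulated IE_3 (kJ/mol): Cl 3822, Ca 4912, Al 2745, O 5300.
Hence IE_3: Al < Cl < Ca < O.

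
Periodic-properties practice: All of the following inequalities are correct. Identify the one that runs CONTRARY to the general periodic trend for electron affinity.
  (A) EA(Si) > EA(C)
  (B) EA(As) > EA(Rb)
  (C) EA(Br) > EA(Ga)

The general trend: electron affinity increases across a period and decreases down a group.
(A) Si (period 3, group 14) vs C (period 2, group 14): the stated order contradicts the simple trend.
(B) As (period 4, group 15) vs Rb (period 5, group 1): the stated order agrees with the simple trend.
(C) Br (period 4, group 17) vs Ga (period 4, group 13): the stated order agrees with the simple trend.
The exception is (A): Si's larger, more diffuse 3p orbitals accept an added electron slightly more readily than C's compact 2p.

(A)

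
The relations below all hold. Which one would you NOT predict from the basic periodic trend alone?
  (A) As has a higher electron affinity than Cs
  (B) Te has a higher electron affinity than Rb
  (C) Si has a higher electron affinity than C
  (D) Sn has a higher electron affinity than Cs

The general trend: electron affinity increases across a period and decreases down a group.
(A) As (period 4, group 15) vs Cs (period 6, group 1): the stated order agrees with the simple trend.
(B) Te (period 5, group 16) vs Rb (period 5, group 1): the stated order agrees with the simple trend.
(C) Si (period 3, group 14) vs C (period 2, group 14): the stated order contradicts the simple trend.
(D) Sn (period 5, group 14) vs Cs (period 6, group 1): the stated order agrees with the simple trend.
The exception is (C): Si's larger, more diffuse 3p orbitals accept an added electron slightly more readily than C's compact 2p.

(C)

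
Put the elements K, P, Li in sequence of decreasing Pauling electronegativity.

Li is in period 2, group 1; P is in period 3, group 15; K is in period 4, group 1.
Electronegativity increases across a period and decreases down a group, tracking effective nuclear charge and atomic size.
These span different periods and groups, so the two trends combine.
Li > K: Li sits above K in group 1, so the down-group effect alone puts Li higher.
P > Li: the two effects oppose for this pair; the across-period effect wins (2.19 vs 0.98).
Approximate values (Pauling): Li 0.98, P 2.19, K 0.82.
So from highest to lowest: P > Li > K.

P > Li > K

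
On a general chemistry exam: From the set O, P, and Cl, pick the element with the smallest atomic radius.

O

Radius decreases left→right (rising Z_eff, same n) and increases top→bottom (higher n).
These span different periods and groups, so the two trends combine.
Cl > O: period and group pull opposite ways; the down-group shift dominates (99 vs 63 pm).
P > Cl: P lies to the left of Cl in period 3, so the across-period effect alone puts P larger.
For reference (pm): O 63, P 111, Cl 99.
The smallest atomic radius among these belongs to O.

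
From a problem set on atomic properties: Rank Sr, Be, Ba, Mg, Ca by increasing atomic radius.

Be < Mg < Ca < Sr < Ba

Be is in period 2, group 2; Mg is in period 3, group 2; Ca is in period 4, group 2; Sr is in period 5, group 2; Ba is in period 6, group 2.
Atomic radius shrinks across a period as nuclear charge pulls the same shell inward, and grows down a group as new shells are added.
All are in group 2, so atomic radius increases down the group.
So from smallest to largest: Be < Mg < Ca < Sr < Ba.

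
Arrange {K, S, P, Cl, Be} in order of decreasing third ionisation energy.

Be > K > Cl > S > P

The third ionization energy removes an electron from the +2 ion. For each element: K²⁺ is already 1 electron into the core; S²⁺ still has 4 valence electrons; P²⁺ still has 3 valence electrons; Cl²⁺ still has 5 valence electrons; Be²⁺ is the bare [He] core.
Core electrons are held far more tightly than valence electrons, so K and Be top the IE_3 order.
Valence configurations: S²⁺ [Ne]3s²3p², P²⁺ [Ne]3s²3p¹, Cl²⁺ [Ne]3s²3p³.
Approximate IE_3 values (kJ/mol): K 4420, S 3357, P 2914, Cl 3822, Be 14849.
So the third ionization energies run P < S < Cl < K < Be.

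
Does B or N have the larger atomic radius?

B is in period 2, group 13; N is in period 2, group 15.
Atomic radius shrinks across a period as nuclear charge pulls the same shell inward, and grows down a group as new shells are added.
All lie in period 2, so atomic radius increases right to left.
So B has the larger atomic radius (B > N).

B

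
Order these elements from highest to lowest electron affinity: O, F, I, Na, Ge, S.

F, I, S, O, Ge, Na

Adding an electron releases more energy for atoms nearer the top right (short of the noble gases).
Neither a single period nor a single group — weigh both effects.
Ge > Na: the two effects oppose for this pair; the across-period effect wins (119 vs 53 kJ/mol).
O > Ge: both effects reinforce here, so O is clearly the higher of the two.
S > O: this pair runs against the simple trend — see the exception note.
I > S: period and group pull opposite ways; the across-period shift dominates (295 vs 200 kJ/mol).
F > I: F sits above I in group 17, so the down-group effect alone puts F higher.
Note the exception: S has a higher electron affinity than O, contrary to the simple trend — the compact 2p subshell of O repels the added electron more than S's larger 3p does.
Approximate values (kJ/mol): O 141, F 328, Na 53, S 200, Ge 119, I 295.
So from highest to lowest: F > I > S > O > Ge > Na.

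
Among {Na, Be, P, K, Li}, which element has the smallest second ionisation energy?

Be

Consider each +1 ion: Na⁺ is the bare [Ne] core; Be⁺ still has 1 valence electron; P⁺ still has 4 valence electrons; K⁺ is the bare [Ar] core; Li⁺ is the bare [He] core.
Pulling an electron out of a noble-gas core costs far more than removing a remaining valence electron, so K, Na and Li sit at the high end of IE_2.
Valence configurations: Be⁺ [He]2s¹, P⁺ [Ne]3s²3p².
The numbers (kJ/mol): Na 4562, Be 1757, P 1907, K 3052, Li 7298.
Hence IE_2: Be < P < K < Na < Li.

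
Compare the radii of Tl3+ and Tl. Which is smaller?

Forming Tl3+ removes 3 electrons from Tl. Fewer electrons for the same nuclear charge means less shielding and a higher Z_eff on the remaining electrons, and for main-group metals the entire outer shell is lost.
A cation is smaller than its parent atom: Tl3+ < Tl.

Tl3+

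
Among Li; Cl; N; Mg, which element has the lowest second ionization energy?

Consider each +1 ion: Li⁺ is the bare [He] core; Cl⁺ still has 6 valence electrons; N⁺ still has 4 valence electrons; Mg⁺ still has 1 valence electron.
Core electrons are held far more tightly than valence electrons, so Li tops the IE_2 order.
Valence configurations: Cl⁺ [Ne]3s²3p⁴, N⁺ [He]2s²2p², Mg⁺ [Ne]3s¹.
Tabulated IE_2 (kJ/mol): Li 7298, Cl 2298, N 2856, Mg 1451.
Hence IE_2: Mg < Cl < N < Li.

Mg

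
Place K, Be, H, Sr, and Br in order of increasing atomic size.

H is in period 1, group 1; Be is in period 2, group 2; K is in period 4, group 1; Br is in period 4, group 17; Sr is in period 5, group 2.
Atomic radius shrinks across a period as nuclear charge pulls the same shell inward, and grows down a group as new shells are added.
Here both period and group differ, so the two effects have to be weighed against each other.
Be > H: the two effects oppose for this pair; the down-group effect wins (102 vs 32 pm).
Br > Be: period and group pull opposite ways; the down-group shift dominates (114 vs 102 pm).
Sr > Br: relative to Br, both the across-period and down-group shifts push Sr's atomic radius up.
K > Sr: period and group pull opposite ways; the across-period shift dominates (196 vs 185 pm).
For reference (pm): H 32, Be 102, K 196, Br 114, Sr 185.
So from smallest to largest: H < Be < Br < Sr < K.

H < Be < Br < Sr < K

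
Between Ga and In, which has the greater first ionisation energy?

Ga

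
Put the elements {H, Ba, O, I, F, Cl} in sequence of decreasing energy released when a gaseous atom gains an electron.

H is in period 1, group 1; O is in period 2, group 16; F is in period 2, group 17; Cl is in period 3, group 17; I is in period 5, group 17; Ba is in period 6, group 2.
Atoms with high Z_eff and room in the valence shell (especially the halogens) have the most exothermic electron affinities.
Neither a single period nor a single group — weigh both effects.
H > Ba: the two effects oppose for this pair; the down-group effect wins (73 vs 14 kJ/mol).
O > H: period and group pull opposite ways; the across-period shift dominates (141 vs 73 kJ/mol).
I > O: period and group pull opposite ways; the across-period shift dominates (295 vs 141 kJ/mol).
F > I: F sits above I in group 17, so the down-group effect alone puts F higher.
Cl > F: this pair runs against the simple trend — see the exception note.
Note the exception: Cl has a higher electron affinity than F, contrary to the simple trend — F's small 2p subshell makes the incoming electron feel strong e⁻–e⁻ repulsion, so Cl actually releases more energy on gaining an electron.
Approximate values (kJ/mol): H 73, O 141, F 328, Cl 349, I 295, Ba 14.
So from highest to lowest: Cl > F > I > O > H > Ba.

Cl > F > I > O > H > Ba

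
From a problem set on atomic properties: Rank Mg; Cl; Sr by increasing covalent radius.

Moving right in a period, electrons are added to the same shell under a stronger nuclear pull, so atoms get smaller; moving down, a new shell is opened and atoms get larger.
Here both period and group differ, so the two effects have to be weighed against each other.
Mg > Cl: Mg lies to the left of Cl in period 3, so the across-period effect alone puts Mg larger.
Sr > Mg: they share group 2; the group trend gives Sr the larger value.
Tabulated atomic radius (pm): Mg 139, Cl 99, Sr 185.
So from smallest to largest: Cl < Mg < Sr.

Cl < Mg < Sr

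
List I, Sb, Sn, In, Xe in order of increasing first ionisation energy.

In, Sn, Sb, I, Xe

In is in period 5, group 13; Sn is in period 5, group 14; Sb is in period 5, group 15; I is in period 5, group 17; Xe is in period 5, group 18.
IE₁ increases left→right with effective nuclear charge and decreases top→bottom as the valence shell moves farther out.
All lie in period 5, so first ionization energy increases left to right.
So from lowest to highest: In < Sn < Sb < I < Xe.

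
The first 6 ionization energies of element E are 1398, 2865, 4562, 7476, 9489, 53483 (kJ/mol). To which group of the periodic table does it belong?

Look for the largest jump between consecutive ionization energies: IE6/IE5 ≈ 5.6, far larger than any earlier ratio.
That jump marks the point where a core electron is being removed. So the atom has 5 valence electrons.
A main-group element with 5 valence electrons is in group 15.

Group 15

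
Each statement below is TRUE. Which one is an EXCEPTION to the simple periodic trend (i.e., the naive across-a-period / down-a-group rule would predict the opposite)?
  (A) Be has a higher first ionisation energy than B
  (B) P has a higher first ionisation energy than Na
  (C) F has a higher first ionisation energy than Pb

(A)

The general trend: first ionisation energy increases across a period and decreases down a group.
(A) Be (period 2, group 2) vs B (period 2, group 13): the stated order contradicts the simple trend.
(B) P (period 3, group 15) vs Na (period 3, group 1): the stated order agrees with the simple trend.
(C) F (period 2, group 17) vs Pb (period 6, group 14): the stated order agrees with the simple trend.
The exception is (A): removing B's lone 2p electron is easier than breaking Be's filled 2s².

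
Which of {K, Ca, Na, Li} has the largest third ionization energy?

Consider each +2 ion: K²⁺ is already 1 electron into the core; Ca²⁺ is the bare [Ar] core; Na²⁺ is already 1 electron into the core; Li²⁺ is already 1 electron into the core.
All of these are removing an electron from a noble-gas core or deeper; the smaller core (lower principal quantum number) is held far more tightly, and within a period the higher nuclear charge binds the same core more tightly.
The numbers (kJ/mol): K 4420, Ca 4912, Na 6910, Li 11815.
Putting it together, IE_3: K < Ca < Na < Li.

Li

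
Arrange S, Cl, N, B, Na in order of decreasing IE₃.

The third ionization energy removes an electron from the +2 ion. For each element: S²⁺ still has 4 valence electrons; Cl²⁺ still has 5 valence electrons; N²⁺ still has 3 valence electrons; B²⁺ still has 1 valence electron; Na²⁺ is already 1 electron into the core.
Core electrons are held far more tightly than valence electrons, so Na tops the IE_3 order.
Valence configurations: S²⁺ [Ne]3s²3p², Cl²⁺ [Ne]3s²3p³, N²⁺ [He]2s²2p¹, B²⁺ [He]2s¹.
The numbers (kJ/mol): S 3357, Cl 3822, N 4578, B 3660, Na 6910.
Hence IE_3: S < B < Cl < N < Na.

Na, N, Cl, B, S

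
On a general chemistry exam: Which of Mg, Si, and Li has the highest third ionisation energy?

IE_3 is the cost of taking one more electron from the +2 cation: Mg²⁺ is the bare [Ne] core; Si²⁺ still has 2 valence electrons; Li²⁺ is already 1 electron into the core.
Pulling an electron out of a noble-gas core costs far more than removing a remaining valence electron, so Mg and Li sit at the high end of IE_3.
The numbers (kJ/mol): Mg 7733, Si 3232, Li 11815.
So the third ionization energies run Si < Mg < Li.

Li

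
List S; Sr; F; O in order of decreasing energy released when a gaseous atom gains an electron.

F, S, O, Sr

O is in period 2, group 16; F is in period 2, group 17; S is in period 3, group 16; Sr is in period 5, group 2.
Atoms with high Z_eff and room in the valence shell (especially the halogens) have the most exothermic electron affinities.
Here both period and group differ, so the two effects have to be weighed against each other.
O > Sr: relative to Sr, both the across-period and down-group shifts push O's electron affinity up.
S > O: this pair runs against the simple trend — see the exception note.
F > S: relative to S, both the across-period and down-group shifts push F's electron affinity up.
Note the exception: S has a higher electron affinity than O, contrary to the simple trend — the compact 2p subshell of O repels the added electron more than S's larger 3p does.
Tabulated electron affinity (kJ/mol): O 141, F 328, S 200, Sr 5.
So from highest to lowest: F > S > O > Sr.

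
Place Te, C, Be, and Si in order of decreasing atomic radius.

Te > Si > Be > C

Be is in period 2, group 2; C is in period 2, group 14; Si is in period 3, group 14; Te is in period 5, group 16.
Across a period the added protons contract the valence shell; down a group each new principal shell makes the atom larger.
Neither a single period nor a single group — weigh both effects.
Be > C: both are in period 2; the period trend gives Be the larger value.
Si > Be: the two effects oppose for this pair; the down-group effect wins (116 vs 102 pm).
Te > Si: period and group pull opposite ways; the down-group shift dominates (136 vs 116 pm).
Tabulated atomic radius (pm): Be 102, C 75, Si 116, Te 136.
So from largest to smallest: Te > Si > Be > C.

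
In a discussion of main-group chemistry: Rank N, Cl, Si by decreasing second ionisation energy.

N, Cl, Si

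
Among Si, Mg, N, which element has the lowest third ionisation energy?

After 2 electrons have been removed, what remains? Si²⁺ still has 2 valence electrons; Mg²⁺ is the bare [Ne] core; N²⁺ still has 3 valence electrons.
Breaking into a closed-shell core is much more expensive than removing a leftover valence electron — Mg has the largest IE_3 here.
Valence configurations: Si²⁺ [Ne]3s², N²⁺ [He]2s²2p¹.
Approximate IE_3 values (kJ/mol): Si 3232, Mg 7733, N 4578.
Hence IE_3: Si < N < Mg.

Si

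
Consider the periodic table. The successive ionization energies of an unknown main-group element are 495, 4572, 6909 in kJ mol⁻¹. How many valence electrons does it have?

1

Look for the largest jump between consecutive ionization energies: IE2/IE1 ≈ 9.2, far larger than any earlier ratio.
That jump marks the point where a core electron is being removed. So the atom has 1 valence electron.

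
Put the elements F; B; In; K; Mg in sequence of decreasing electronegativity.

F, B, In, Mg, K

B is in period 2, group 13; F is in period 2, group 17; Mg is in period 3, group 2; K is in period 4, group 1; In is in period 5, group 13.
EN rises left→right (higher Z_eff, smaller atoms) and falls top→bottom (larger, more shielded atoms).
Here both period and group differ, so the two effects have to be weighed against each other.
Mg > K: relative to K, both the across-period and down-group shifts push Mg's electronegativity up.
In > Mg: the two effects oppose for this pair; the across-period effect wins (1.78 vs 1.31).
B > In: B sits above In in group 13, so the down-group effect alone puts B higher.
F > B: F lies to the right of B in period 2, so the across-period effect alone puts F higher.
Tabulated electronegativity (Pauling): B 2.04, F 3.98, Mg 1.31, K 0.82, In 1.78.
So from highest to lowest: F > B > In > Mg > K.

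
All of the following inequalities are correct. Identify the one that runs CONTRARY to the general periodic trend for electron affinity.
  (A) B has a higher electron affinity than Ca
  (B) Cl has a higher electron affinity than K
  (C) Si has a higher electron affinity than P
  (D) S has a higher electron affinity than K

The general trend: electron affinity increases across a period and decreases down a group.
(A) B (period 2, group 13) vs Ca (period 4, group 2): the stated order agrees with the simple trend.
(B) Cl (period 3, group 17) vs K (period 4, group 1): the stated order agrees with the simple trend.
(C) Si (period 3, group 14) vs P (period 3, group 15): the stated order contradicts the simple trend.
(D) S (period 3, group 16) vs K (period 4, group 1): the stated order agrees with the simple trend.
The exception is (C): adding an electron to P's half-filled 3p³ is unfavourable, so Si (3p²) has the more exothermic EA.

(C)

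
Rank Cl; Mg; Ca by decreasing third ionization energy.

Mg > Ca > Cl

IE_3 is the cost of taking one more electron from the +2 cation: Cl²⁺ still has 5 valence electrons; Mg²⁺ is the bare [Ne] core; Ca²⁺ is the bare [Ar] core.
Core electrons are held far more tightly than valence electrons, so Ca and Mg top the IE_3 order.
The numbers (kJ/mol): Cl 3822, Mg 7733, Ca 4912.
Putting it together, IE_3: Cl < Ca < Mg.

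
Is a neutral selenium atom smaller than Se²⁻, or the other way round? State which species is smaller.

Se

Forming Se²⁻ adds 2 electrons to Se. More electron–electron repulsion in the same shell, with unchanged nuclear charge, lets the cloud expand.
An anion is larger than its parent atom: Se²⁻ > Se.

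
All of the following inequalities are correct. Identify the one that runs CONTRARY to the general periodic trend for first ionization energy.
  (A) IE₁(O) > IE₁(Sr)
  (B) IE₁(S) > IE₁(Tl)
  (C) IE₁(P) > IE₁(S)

(C)

The general trend: first ionization energy increases across a period and decreases down a group.
(A) O (period 2, group 16) vs Sr (period 5, group 2): the stated order agrees with the simple trend.
(B) S (period 3, group 16) vs Tl (period 6, group 13): the stated order agrees with the simple trend.
(C) P (period 3, group 15) vs S (period 3, group 16): the stated order contradicts the simple trend.
The exception is (C): S (3p⁴) ionizes more easily than half-filled P (3p³) because the paired 3p electron in S is pushed out by e⁻–e⁻ repulsion.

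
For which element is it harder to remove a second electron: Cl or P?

Consider each +1 ion: Cl⁺ still has 6 valence electrons; P⁺ still has 4 valence electrons.
All are still removing valence electrons, so compare the +1 ions as you would atoms: IE_2 generally rises across a period (higher Z_eff) and falls down a group (larger shell), subject to the usual subshell exceptions.
Valence configurations: Cl⁺ [Ne]3s²3p⁴, P⁺ [Ne]3s²3p².
Approximate IE_2 values (kJ/mol): Cl 2298, P 1907.
Hence IE_2: P < Cl.

Cl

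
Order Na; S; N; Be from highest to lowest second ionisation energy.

The second ionization energy removes an electron from the +1 ion. For each element: Na⁺ is the bare [Ne] core; S⁺ still has 5 valence electrons; N⁺ still has 4 valence electrons; Be⁺ still has 1 valence electron.
Pulling an electron out of a noble-gas core costs far more than removing a remaining valence electron, so Na sits at the high end of IE_2.
Valence configurations: S⁺ [Ne]3s²3p³, N⁺ [He]2s²2p², Be⁺ [He]2s¹.
Approximate IE_2 values (kJ/mol): Na 4562, S 2252, N 2856, Be 1757.
Hence IE_2: Be < S < N < Na.

Na > N > S > Be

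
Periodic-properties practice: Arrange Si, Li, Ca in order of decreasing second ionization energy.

Li > Si > Ca

After 1 electron has been removed, what remains? Si⁺ still has 3 valence electrons; Li⁺ is the bare [He] core; Ca⁺ still has 1 valence electron.
Breaking into a closed-shell core is much more expensive than removing a leftover valence electron — Li has the largest IE_2 here.
Valence configurations: Si⁺ [Ne]3s²3p¹, Ca⁺ [Ar]4s¹.
The numbers (kJ/mol): Si 1577, Li 7298, Ca 1145.
So the second ionization energies run Ca < Si < Li.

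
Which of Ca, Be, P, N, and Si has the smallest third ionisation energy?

P

IE_3 is the cost of taking one more electron from the +2 cation: Ca²⁺ is the bare [Ar] core; Be²⁺ is the bare [He] core; P²⁺ still has 3 valence electrons; N²⁺ still has 3 valence electrons; Si²⁺ still has 2 valence electrons.
Breaking into a closed-shell core is much more expensive than removing a leftover valence electron — Ca and Be have the largest IE_3 here.
Valence configurations: P²⁺ [Ne]3s²3p¹, N²⁺ [He]2s²2p¹, Si²⁺ [Ne]3s².
P²⁺ loses a lone 3p electron whereas Si²⁺ must break into a filled 3s² pair, so IE_3(Si) > IE_3(P) even though P has the higher nuclear charge.
Tabulated IE_3 (kJ/mol): Ca 4912, Be 14849, P 2914, N 4578, Si 3232.
Overall IE_3 order: P < Si < N < Ca < Be.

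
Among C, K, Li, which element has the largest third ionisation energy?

Li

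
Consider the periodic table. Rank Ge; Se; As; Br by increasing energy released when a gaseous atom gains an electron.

As < Ge < Se < Br

Adding an electron releases more energy for atoms nearer the top right (short of the noble gases).
All lie in period 4; the across-period trend (electron affinity increases left to right) applies, with the exception below.
Note the exception: Ge has a higher electron affinity than As, contrary to the simple trend — adding an electron to As's half-filled 4p³ is unfavourable, so Ge (4p²) has the more exothermic EA.
For reference (kJ/mol): Ge 119, As 78, Se 195, Br 325.
So from lowest to highest: As < Ge < Se < Br.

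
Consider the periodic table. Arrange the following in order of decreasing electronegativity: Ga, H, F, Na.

F, H, Ga, Na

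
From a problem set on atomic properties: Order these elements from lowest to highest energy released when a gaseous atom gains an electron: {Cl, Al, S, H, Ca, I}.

H is in period 1, group 1; Al is in period 3, group 13; S is in period 3, group 16; Cl is in period 3, group 17; Ca is in period 4, group 2; I is in period 5, group 17.
Atoms with high Z_eff and room in the valence shell (especially the halogens) have the most exothermic electron affinities.
These span different periods and groups, so the two trends combine.
Al > Ca: both effects reinforce here, so Al is clearly the higher of the two.
H > Al: the two effects oppose for this pair; the down-group effect wins (73 vs 42 kJ/mol).
S > H: the two effects oppose for this pair; the across-period effect wins (200 vs 73 kJ/mol).
I > S: period and group pull opposite ways; the across-period shift dominates (295 vs 200 kJ/mol).
Cl > I: they share group 17; the group trend gives Cl the larger value.
Tabulated electron affinity (kJ/mol): H 73, Al 42, S 200, Cl 349, Ca 2, I 295.
So from lowest to highest: Ca < Al < H < S < I < Cl.

Ca < Al < H < S < I < Cl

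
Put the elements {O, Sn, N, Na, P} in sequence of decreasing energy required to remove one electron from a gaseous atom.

N is in period 2, group 15; O is in period 2, group 16; Na is in period 3, group 1; P is in period 3, group 15; Sn is in period 5, group 14.
First ionization energy rises across a period (greater Z_eff holds electrons more tightly) and falls down a group (valence electrons are farther from the nucleus).
These span different periods and groups, so the two trends combine.
Sn > Na: the two effects oppose for this pair; the across-period effect wins (709 vs 496 kJ/mol).
P > Sn: both effects reinforce here, so P is clearly the higher of the two.
O > P: relative to P, both the across-period and down-group shifts push O's first ionization energy up.
N > O: this pair runs against the simple trend — see the exception note.
Note the exception: N has a higher first ionization energy than O, contrary to the simple trend — pairing an electron in O's 2p⁴ costs repulsion energy, so O ionizes more easily than half-filled N (2p³).
Tabulated first ionization energy (kJ/mol): N 1402, O 1314, Na 496, P 1012, Sn 709.
So from highest to lowest: N > O > P > Sn > Na.

N > O > P > Sn > Na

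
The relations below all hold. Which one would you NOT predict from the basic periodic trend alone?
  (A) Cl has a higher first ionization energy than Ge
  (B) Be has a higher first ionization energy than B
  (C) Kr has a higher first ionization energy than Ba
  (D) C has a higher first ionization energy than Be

(B)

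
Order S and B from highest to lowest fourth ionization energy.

After 3 electrons have been removed, what remains? S³⁺ still has 3 valence electrons; B³⁺ is the bare [He] core.
Breaking into a closed-shell core is much more expensive than removing a leftover valence electron — B has the largest IE_4 here.
The numbers (kJ/mol): S 4556, B 25026.
Overall IE_4 order: S < B.

B > S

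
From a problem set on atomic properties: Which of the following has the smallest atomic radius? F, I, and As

F

F is in period 2, group 17; As is in period 4, group 15; I is in period 5, group 17.
Moving right in a period, electrons are added to the same shell under a stronger nuclear pull, so atoms get smaller; moving down, a new shell is opened and atoms get larger.
These span different periods and groups, so the two trends combine.
As > F: relative to F, both the across-period and down-group shifts push As's atomic radius up.
I > As: period and group pull opposite ways; the down-group shift dominates (133 vs 121 pm).
Tabulated atomic radius (pm): F 64, As 121, I 133.
The smallest atomic radius among these belongs to F.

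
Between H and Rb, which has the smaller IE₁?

Across a period the outer electron is held more tightly (higher IE₁); down a group it sits in a higher shell, more shielded, and comes off more easily.
All are in group 1, so first ionization energy increases up the group.
So Rb has the smaller IE₁ (Rb < H).

Rb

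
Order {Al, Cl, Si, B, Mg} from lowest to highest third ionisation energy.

Al, Si, B, Cl, Mg

The third ionization energy removes an electron from the +2 ion. For each element: Al²⁺ still has 1 valence electron; Cl²⁺ still has 5 valence electrons; Si²⁺ still has 2 valence electrons; B²⁺ still has 1 valence electron; Mg²⁺ is the bare [Ne] core.
Core electrons are held far more tightly than valence electrons, so Mg tops the IE_3 order.
Valence configurations: Al²⁺ [Ne]3s¹, Cl²⁺ [Ne]3s²3p³, Si²⁺ [Ne]3s², B²⁺ [He]2s¹.
The numbers (kJ/mol): Al 2745, Cl 3822, Si 3232, B 3660, Mg 7733.
Overall IE_3 order: Al < Si < B < Cl < Mg.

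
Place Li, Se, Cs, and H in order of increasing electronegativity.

H is in period 1, group 1; Li is in period 2, group 1; Se is in period 4, group 16; Cs is in period 6, group 1.
EN rises left→right (higher Z_eff, smaller atoms) and falls top→bottom (larger, more shielded atoms).
These span different periods and groups, so the two trends combine.
Li > Cs: they share group 1; the group trend gives Li the larger value.
H > Li: they share group 1; the group trend gives H the larger value.
Se > H: the two effects oppose for this pair; the across-period effect wins (2.55 vs 2.20).
Tabulated electronegativity (Pauling): H 2.20, Li 0.98, Se 2.55, Cs 0.79.
So from lowest to highest: Cs < Li < H < Se.

Cs < Li < H < Se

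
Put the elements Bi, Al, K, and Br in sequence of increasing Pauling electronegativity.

K, Al, Bi, Br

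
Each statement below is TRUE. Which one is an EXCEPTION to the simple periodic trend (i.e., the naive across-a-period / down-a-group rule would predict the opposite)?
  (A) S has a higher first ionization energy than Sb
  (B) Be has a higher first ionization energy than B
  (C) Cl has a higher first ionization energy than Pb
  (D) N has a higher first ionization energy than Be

(B)

The general trend: first ionization energy increases across a period and decreases down a group.
(A) S (period 3, group 16) vs Sb (period 5, group 15): the stated order agrees with the simple trend.
(B) Be (period 2, group 2) vs B (period 2, group 13): the stated order contradicts the simple trend.
(C) Cl (period 3, group 17) vs Pb (period 6, group 14): the stated order agrees with the simple trend.
(D) N (period 2, group 15) vs Be (period 2, group 2): the stated order agrees with the simple trend.
The exception is (B): removing B's lone 2p electron is easier than breaking Be's filled 2s².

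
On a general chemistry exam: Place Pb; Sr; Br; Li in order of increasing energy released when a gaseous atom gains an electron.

Sr, Pb, Li, Br

EA tends to increase across a period and decrease down a group, though the pattern is less regular than for IE or radius.
Neither a single period nor a single group — weigh both effects.
Pb > Sr: the two effects oppose for this pair; the across-period effect wins (35 vs 5 kJ/mol).
Li > Pb: the two effects oppose for this pair; the down-group effect wins (60 vs 35 kJ/mol).
Br > Li: the two effects oppose for this pair; the across-period effect wins (325 vs 60 kJ/mol).
Tabulated electron affinity (kJ/mol): Li 60, Br 325, Sr 5, Pb 35.
So from lowest to highest: Sr < Pb < Li < Br.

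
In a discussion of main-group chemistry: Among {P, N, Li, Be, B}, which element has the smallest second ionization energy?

Be

IE_2 is the cost of taking one more electron from the +1 cation: P⁺ still has 4 valence electrons; N⁺ still has 4 valence electrons; Li⁺ is the bare [He] core; Be⁺ still has 1 valence electron; B⁺ still has 2 valence electrons.
Breaking into a closed-shell core is much more expensive than removing a leftover valence electron — Li has the largest IE_2 here.
Valence configurations: P⁺ [Ne]3s²3p², N⁺ [He]2s²2p², Be⁺ [He]2s¹, B⁺ [He]2s².
Approximate IE_2 values (kJ/mol): P 1907, N 2856, Li 7298, Be 1757, B 2427.
So the second ionization energies run Be < P < B < N < Li.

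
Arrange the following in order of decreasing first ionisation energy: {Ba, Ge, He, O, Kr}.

He, Kr, O, Ge, Ba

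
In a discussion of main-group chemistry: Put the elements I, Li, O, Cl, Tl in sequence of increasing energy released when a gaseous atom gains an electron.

Tl < Li < O < I < Cl

Li is in period 2, group 1; O is in period 2, group 16; Cl is in period 3, group 17; I is in period 5, group 17; Tl is in period 6, group 13.
Electron affinity generally becomes more exothermic across a period toward the halogens and less exothermic down a group.
These span different periods and groups, so the two trends combine.
Li > Tl: the two effects oppose for this pair; the down-group effect wins (60 vs 19 kJ/mol).
O > Li: both are in period 2; the period trend gives O the larger value.
I > O: the two effects oppose for this pair; the across-period effect wins (295 vs 141 kJ/mol).
Cl > I: Cl sits above I in group 17, so the down-group effect alone puts Cl higher.
Approximate values (kJ/mol): Li 60, O 141, Cl 349, I 295, Tl 19.
So from lowest to highest: Tl < Li < O < I < Cl.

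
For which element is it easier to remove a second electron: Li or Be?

Be

The second ionization energy removes an electron from the +1 ion. For each element: Li⁺ is the bare [He] core; Be⁺ still has 1 valence electron.
Pulling an electron out of a noble-gas core costs far more than removing a remaining valence electron, so Li sits at the high end of IE_2.
The numbers (kJ/mol): Li 7298, Be 1757.
Hence IE_2: Be < Li.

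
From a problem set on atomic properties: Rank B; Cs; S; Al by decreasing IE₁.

Across a period the outer electron is held more tightly (higher IE₁); down a group it sits in a higher shell, more shielded, and comes off more easily.
Neither a single period nor a single group — weigh both effects.
Al > Cs: both effects reinforce here, so Al is clearly the higher of the two.
B > Al: they share group 13; the group trend gives B the larger value.
S > B: period and group pull opposite ways; the across-period shift dominates (1000 vs 801 kJ/mol).
Approximate values (kJ/mol): B 801, Al 578, S 1000, Cs 376.
So from highest to lowest: S > B > Al > Cs.

S > B > Al > Cs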